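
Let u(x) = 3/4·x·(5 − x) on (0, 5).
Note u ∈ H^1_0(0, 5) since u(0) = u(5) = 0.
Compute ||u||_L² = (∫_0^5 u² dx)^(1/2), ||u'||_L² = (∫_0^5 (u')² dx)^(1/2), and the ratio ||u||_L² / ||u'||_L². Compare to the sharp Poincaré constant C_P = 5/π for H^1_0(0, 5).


||u||_L² / ||u'||_L² = sqrt(10)/2 < C_P = 5/π.

u(x) = 3/4·x·(5 − x), so u'(x) = 15/4 - 3*x/2.
u(x) = 3/4·x·(5 − x) vanishes at x = 0 and x = 5, so u ∈ H^1_0(0, 5). Differentiate via the product rule and integrate the resulting polynomials term by term.
  ∫_0^5 u² dx = ∫_0^5 (9*x^4/16 - 45*x^3/8 + 225*x^2/16) dx. Term by term:
    ∫_0^5 9*x^4/16 dx = 5625/16;  ∫_0^5 -45*x^3/8 dx = -28125/32;  ∫_0^5 225*x^2/16 dx = 9375/16.
  Sum: 5625/16 − 28125/32 + 9375/16 = 1875/32.
  ∫_0^5 (u')² dx = ∫_0^5 (9*x^2/4 - 45*x/4 + 225/16) dx. Term by term:
    ∫_0^5 9*x^2/4 dx = 375/4;  ∫_0^5 -45*x/4 dx = -1125/8;  ∫_0^5 225/16 dx = 1125/16.
  Sum: 375/4 − 1125/8 + 1125/16 = 375/16.
∫_0^5 u² dx = 1875/32, so ||u||_L² = 25*sqrt(6)/8.
∫_0^5 (u')² dx = 375/16, so ||u'||_L² = 5*sqrt(15)/4.
Ratio ||u||_L² / ||u'||_L² = sqrt(10)/2.
Sharp Poincaré constant on H^1_0(0, 5) is C_P = L/π = 5/π, achieved by sin(π/5·x).
A polynomial bump cannot attain the sharp Poincaré constant (only the first sine eigenfunction does), so the ratio is strictly less than C_P, consistent with ||u||_L² ≤ C_P ||u'||_L².


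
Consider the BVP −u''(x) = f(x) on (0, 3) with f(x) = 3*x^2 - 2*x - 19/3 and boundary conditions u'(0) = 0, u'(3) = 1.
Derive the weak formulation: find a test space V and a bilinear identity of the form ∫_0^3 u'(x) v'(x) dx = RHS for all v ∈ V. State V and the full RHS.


V = H^1(0, 3) (v unrestricted at boundary; u is determined up to an additive constant); weak form: ∫_0^3 u'v' dx = ∫_0^3 (3*x^2 - 2*x - 19/3) v dx + v(3) for all v ∈ V.

Multiply both sides by a test function v and integrate from 0 to 3:
  ∫_0^3 −u''(x) v(x) dx = ∫_0^3 f(x) v(x) dx.
Integrate the LHS by parts once:
  ∫_0^3 −u'' v dx = −[u'(x) v(x)]_0^3 + ∫_0^3 u'(x) v'(x) dx.
Thus ∫_0^3 u'(x) v'(x) dx = ∫_0^3 f(x) v(x) dx + [u'(x) v(x)]_0^3.
Choose V so that boundary terms are either known or forced to vanish.
u has inhomogeneous Neumann u'(0) = 0, u'(3) = 1. [u' v]_0^3 = (1)·v(3) − (0)·v(0) = v(3). Take V = H^1(0, 3); boundary term becomes part of RHS.
Weak formulation: find u (satisfying any essential BC) such that ∫_0^3 u'(x) v'(x) dx = ∫_0^3 f v dx + v(3) for all v ∈ V (Neumann data are natural BCs: they enter the RHS as boundary terms).
Substituting f(x) = 3*x^2 - 2*x - 19/3, the right-hand side is ∫_0^3 (3*x^2 - 2*x - 19/3) v dx + v(3).
Compatibility check (pure Neumann): taking v ≡ 1 ∈ V gives 0 = ∫_0^3 f dx + (1) − (0), i.e. ∫_0^3 f dx must equal u'(0) − u'(3) = -1. Indeed ∫_0^3 (3*x^2 - 2*x - 19/3) dx = -1, so the data are compatible. The solution is then unique only up to an additive constant (fix it e.g. by requiring ∫_0^3 u dx = 0).


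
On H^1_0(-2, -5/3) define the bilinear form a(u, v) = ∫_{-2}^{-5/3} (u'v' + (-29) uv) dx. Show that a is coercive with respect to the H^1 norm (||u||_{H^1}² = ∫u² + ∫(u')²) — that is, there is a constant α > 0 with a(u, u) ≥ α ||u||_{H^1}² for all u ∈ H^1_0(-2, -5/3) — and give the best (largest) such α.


α = (-29 + 9*π^2)/(1 + 9*π^2)

Coercivity of a(·,·) on H^1_0(-2, -5/3) means a(u, u) ≥ α ||u||_{H^1}² for every u ∈ H^1_0.
The interval has length L = 1/3, and Poincaré/coercivity depend only on L. Here a(u, u) = ∫(u')² + (-29)·∫u².
Here c = -29 < 0 with |c| < (π/L)² = 9*π^2, so coercivity still holds. The condition a(u,u) ≥ α||u||_{H^1}² reads (1−α)∫(u')² ≥ (α−c)∫u². Any admissible α is ≤ 1 (rapidly oscillating u have ∫u²/∫(u')² → 0), and α = 1 would force 0 ≥ (1−c)∫u², impossible since c < 1; so 1−α > 0. By the sharp Poincaré inequality on H^1_0 of an interval of length L, ∫(u')² ≥ (π/L)²∫u² with equality for the first sine mode sin(π(x−x₀)/L) (x₀ the left endpoint), so the inequality holds for all u iff (1−α)(π/L)² ≥ α − c, i.e. α ≤ ((π/L)² + c)/((π/L)² + 1) = (1 + c(L/π)²)/(1 + (L/π)²). (Direct route, valid since c ≤ 0: Poincaré gives c∫u² ≥ c(L/π)²∫(u')², so a(u,u) ≥ (1 + c(L/π)²)∫(u')², while ||u||_{H^1}² ≤ (1 + (L/π)²)∫(u')²; dividing yields the same α.) With (π/L)² = 9*π^2 and c = -29, the largest admissible constant is α = ((π/L)² + c)/((π/L)² + 1).
Simplifying, α = (-29 + 9*π^2)/(1 + 9*π^2).


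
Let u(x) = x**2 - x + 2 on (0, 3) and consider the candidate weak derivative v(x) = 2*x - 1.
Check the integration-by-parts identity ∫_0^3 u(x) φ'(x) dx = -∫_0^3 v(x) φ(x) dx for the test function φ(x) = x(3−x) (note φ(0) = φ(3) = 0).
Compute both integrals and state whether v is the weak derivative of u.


LHS = -9, RHS = -9. Yes, v = u' weakly.

u(x) = x**2 - x + 2, classical derivative u'(x) = 2*x - 1.
φ(x) = x(3−x), so φ'(x) = 3 - 2*x.
Note φ(0) = φ(3) = 0, so the boundary term u·φ vanishes.
LHS = ∫_0^3 u(x) φ'(x) dx = ∫_0^3 (-2*x^3 + 5*x^2 - 7*x + 6) dx. Term by term:
  ∫_0^3 -2*x^3 dx = -81/2;  ∫_0^3 5*x^2 dx = 45;  ∫_0^3 -7*x dx = -63/2;
  ∫_0^3 6 dx = 18.
Sum: -81/2 + 45 − 63/2 + 18 = -9.
So LHS = -9.
∫_0^3 v(x) φ(x) dx = ∫_0^3 (-2*x^3 + 7*x^2 - 3*x) dx. Term by term:
  ∫_0^3 -2*x^3 dx = -81/2;  ∫_0^3 7*x^2 dx = 63;  ∫_0^3 -3*x dx = -27/2.
Sum: -81/2 + 63 − 27/2 = 9.
So RHS = -∫_0^3 v(x) φ(x) dx = -9.
LHS = RHS, so the identity holds for this test φ.
Moreover u is smooth here and v(x) = u'(x) = 2*x - 1 pointwise, so the identity holds for every test function. Hence v is the weak derivative of u.


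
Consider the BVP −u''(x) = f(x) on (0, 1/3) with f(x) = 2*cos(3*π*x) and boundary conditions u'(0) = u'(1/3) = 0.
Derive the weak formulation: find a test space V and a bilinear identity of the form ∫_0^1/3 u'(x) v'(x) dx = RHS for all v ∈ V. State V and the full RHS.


V = H^1(0, 1/3) (no boundary constraint on v; u is determined up to an additive constant); weak form: ∫_0^1/3 u'v' dx = ∫_0^1/3 (2*cos(3*π*x)) v dx for all v ∈ V.

Multiply both sides by a test function v and integrate from 0 to 1/3:
  ∫_0^1/3 −u''(x) v(x) dx = ∫_0^1/3 f(x) v(x) dx.
Integrate the LHS by parts once:
  ∫_0^1/3 −u'' v dx = −[u'(x) v(x)]_0^1/3 + ∫_0^1/3 u'(x) v'(x) dx.
Thus ∫_0^1/3 u'(x) v'(x) dx = ∫_0^1/3 f(x) v(x) dx + [u'(x) v(x)]_0^1/3.
Choose V so that boundary terms are either known or forced to vanish.
u has homogeneous Neumann: u'(0) = u'(1/3) = 0. So [u' v]_0^1/3 = 0·v(1/3) − 0·v(0) = 0 for any v; take V = H^1(0, 1/3).
Weak formulation: find u (satisfying any essential BC) such that ∫_0^1/3 u'(x) v'(x) dx = ∫_0^1/3 f v dx for all v ∈ V (homogeneous Neumann, so boundary terms vanish).
Substituting f(x) = 2*cos(3*π*x), the right-hand side is ∫_0^1/3 (2*cos(3*π*x)) v dx.
Compatibility check (pure Neumann): taking v ≡ 1 ∈ V gives 0 = ∫_0^1/3 f dx + (0) − (0), i.e. ∫_0^1/3 f dx must equal u'(0) − u'(1/3) = 0. Indeed ∫_0^1/3 (2*cos(3*π*x)) dx = 0, so the data are compatible. The solution is then unique only up to an additive constant (fix it e.g. by requiring ∫_0^1/3 u dx = 0).


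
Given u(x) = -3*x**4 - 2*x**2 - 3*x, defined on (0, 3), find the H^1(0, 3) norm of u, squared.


||u||_{H^1}^2 = 542709/7

The H^1 norm (squared) on an interval (0, L) is
  ||u||_{H^1}^2 = ∫_0^L u(x)^2 dx + ∫_0^L u'(x)^2 dx.
Compute u'(x) = -12*x**3 - 4*x - 3.
Then u(x)^2 = 9*x**8 + 12*x**6 + 18*x**5 + 4*x**4 + 12*x**3 + 9*x**2 and u'(x)^2 = 144*x**6 + 96*x**4 + 72*x**3 + 16*x**2 + 24*x + 9.
Integrate each monomial from 0 to 3 using ∫_0^3 c·x^n dx = c·3^(n+1)/(n+1):
  ∫_0^3 u(x)^2 dx = ∫_0^3 (9*x^8 + 12*x^6 + 18*x^5 + 4*x^4 + 12*x^3 + 9*x^2) dx. Term by term:
    ∫_0^3 9*x^8 dx = 19683;  ∫_0^3 12*x^6 dx = 26244/7;  ∫_0^3 18*x^5 dx = 2187;
    ∫_0^3 4*x^4 dx = 972/5;  ∫_0^3 12*x^3 dx = 243;  ∫_0^3 9*x^2 dx = 81.
  Sum: 19683 + 26244/7 + 2187 + 972/5 + 243 + 81 = 914814/35.
  ∫_0^3 u'(x)^2 dx = ∫_0^3 (144*x^6 + 96*x^4 + 72*x^3 + 16*x^2 + 24*x + 9) dx. Term by term:
    ∫_0^3 144*x^6 dx = 314928/7;  ∫_0^3 96*x^4 dx = 23328/5;  ∫_0^3 72*x^3 dx = 1458;
    ∫_0^3 16*x^2 dx = 144;  ∫_0^3 24*x dx = 108;  ∫_0^3 9 dx = 27.
  Sum: 314928/7 + 23328/5 + 1458 + 144 + 108 + 27 = 1798731/35.
Adding: ||u||_{H^1}^2 = 914814/35 + 1798731/35 = 542709/7.


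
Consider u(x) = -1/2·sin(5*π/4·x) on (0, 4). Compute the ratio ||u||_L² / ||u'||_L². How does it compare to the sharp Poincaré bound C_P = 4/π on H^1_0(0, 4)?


||u||_L² / ||u'||_L² = 4/(5*π) < C_P = 4/π.

u(x) = -1/2·sin(5*π/4·x), so u'(x) = -5*π*cos(5*π*x/4)/8.
Writing u(x) = A·sin(kπx/L) with A = -1/2 and k = 5, use ∫_0^L sin²(kπx/L) dx = L/2 and ∫_0^L cos²(kπx/L) dx = L/2.
u² = 1/4·sin²(5*π/4·x) and (u')² = 25*π^2/64·cos²(5*π/4·x), and each of sin², cos² integrates to L/2 = 2 over (0, 4).
∫_0^4 u² dx = 1/2, so ||u||_L² = sqrt(2)/2.
∫_0^4 (u')² dx = 25*π^2/32, so ||u'||_L² = 5*sqrt(2)*π/8.
Ratio ||u||_L² / ||u'||_L² = 4/(5*π).
Sharp Poincaré constant on H^1_0(0, 4) is C_P = L/π = 4/π, achieved by sin(π/4·x).
This is the k = 5 harmonic; the ratio L/(kπ) is strictly less than C_P = L/π, consistent with the sharp inequality ||u||_L² ≤ C_P ||u'||_L².


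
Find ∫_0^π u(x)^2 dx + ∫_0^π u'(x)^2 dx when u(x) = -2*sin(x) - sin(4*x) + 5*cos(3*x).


||u||_{H^1(0,π)}^2 = -800/7 + 275*π/2

u'(x) = -15*sin(3*x) - 2*cos(x) - 4*cos(4*x).
Expand u² and (u')² and integrate term by term on (0, π), using: for integers n ≥ 1, ∫_0^π sin²(nx) dx = ∫_0^π cos²(nx) dx = π/2; for n ≠ n', ∫_0^π sin(nx)sin(n'x) dx = ∫_0^π cos(nx)cos(n'x) dx = 0; and by product-to-sum, ∫_0^π sin(nx)cos(n'x) dx = ½∫_0^π [sin((n+n')x) + sin((n−n')x)] dx, which is 0 when n+n' is even and 2n/(n²−n'²) when n+n' is odd (it need not vanish on (0, π)).
  u² squared terms: (-1)²·∫sin(4x)² dx = 1·π/2 = π/2;  (-2)²·∫sin(x)² dx = 4·π/2 = 2*π;  (5)²·∫cos(3x)² dx = 25·π/2 = 25*π/2.
  u² cross terms: 2·(-1)·(-2)·∫sin(4x)·sin(x) dx = 4·(0) = 0;  2·(-1)·(5)·∫sin(4x)·cos(3x) dx = -10·(8/7) = -80/7;  2·(-2)·(5)·∫sin(x)·cos(3x) dx = -20·(0) = 0.
  So ∫_0^π u² dx = π/2 + 2*π + 25*π/2 + 0 − 80/7 + 0 = -80/7 + 15*π.
  (u')² squared terms: (-15)²·∫sin(3x)² dx = 225·π/2 = 225*π/2;  (-4)²·∫cos(4x)² dx = 16·π/2 = 8*π;  (-2)²·∫cos(x)² dx = 4·π/2 = 2*π.
  (u')² cross terms: 2·(-15)·(-4)·∫sin(3x)·cos(4x) dx = 120·(-6/7) = -720/7;  2·(-15)·(-2)·∫sin(3x)·cos(x) dx = 60·(0) = 0;  2·(-4)·(-2)·∫cos(4x)·cos(x) dx = 16·(0) = 0.
  So ∫_0^π (u')² dx = 225*π/2 + 8*π + 2*π − 720/7 + 0 + 0 = -720/7 + 245*π/2.
||u||_{H^1}^2 = (-80/7 + 15*π) + (-720/7 + 245*π/2) = -800/7 + 275*π/2.


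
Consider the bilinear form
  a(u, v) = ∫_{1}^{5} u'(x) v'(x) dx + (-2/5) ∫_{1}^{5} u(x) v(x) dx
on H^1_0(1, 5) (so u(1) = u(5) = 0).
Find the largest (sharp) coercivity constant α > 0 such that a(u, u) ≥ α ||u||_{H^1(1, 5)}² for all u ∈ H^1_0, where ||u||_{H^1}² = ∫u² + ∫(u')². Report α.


α = (-32/5 + π^2)/(π^2 + 16)

Coercivity of a(·,·) on H^1_0(1, 5) means a(u, u) ≥ α ||u||_{H^1}² for every u ∈ H^1_0.
The interval has length L = 4, and Poincaré/coercivity depend only on L. Here a(u, u) = ∫(u')² + (-2/5)·∫u².
Here c = -2/5 < 0 with |c| < (π/L)² = π^2/16, so coercivity still holds. The condition a(u,u) ≥ α||u||_{H^1}² reads (1−α)∫(u')² ≥ (α−c)∫u². Any admissible α is ≤ 1 (rapidly oscillating u have ∫u²/∫(u')² → 0), and α = 1 would force 0 ≥ (1−c)∫u², impossible since c < 1; so 1−α > 0. By the sharp Poincaré inequality on H^1_0 of an interval of length L, ∫(u')² ≥ (π/L)²∫u² with equality for the first sine mode sin(π(x−x₀)/L) (x₀ the left endpoint), so the inequality holds for all u iff (1−α)(π/L)² ≥ α − c, i.e. α ≤ ((π/L)² + c)/((π/L)² + 1) = (1 + c(L/π)²)/(1 + (L/π)²). (Direct route, valid since c ≤ 0: Poincaré gives c∫u² ≥ c(L/π)²∫(u')², so a(u,u) ≥ (1 + c(L/π)²)∫(u')², while ||u||_{H^1}² ≤ (1 + (L/π)²)∫(u')²; dividing yields the same α.) With (π/L)² = π^2/16 and c = -2/5, the largest admissible constant is α = ((π/L)² + c)/((π/L)² + 1).
Simplifying, α = (-32/5 + π^2)/(π^2 + 16).


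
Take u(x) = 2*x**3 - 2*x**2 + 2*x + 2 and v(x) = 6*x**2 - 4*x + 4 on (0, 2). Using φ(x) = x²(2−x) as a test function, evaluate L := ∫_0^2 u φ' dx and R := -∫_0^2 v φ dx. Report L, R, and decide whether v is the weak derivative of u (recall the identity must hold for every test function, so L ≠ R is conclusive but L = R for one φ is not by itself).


LHS = -136/15, RHS = -176/15. No, v is not the weak derivative of u.

u(x) = 2*x**3 - 2*x**2 + 2*x + 2, classical derivative u'(x) = 6*x**2 - 4*x + 2.
φ(x) = x²(2−x), so φ'(x) = x*(4 - 3*x).
Note φ(0) = φ(2) = 0, so the boundary term u·φ vanishes.
LHS = ∫_0^2 u(x) φ'(x) dx = ∫_0^2 (-6*x^5 + 14*x^4 - 14*x^3 + 2*x^2 + 8*x) dx. Term by term:
  ∫_0^2 -6*x^5 dx = -64;  ∫_0^2 14*x^4 dx = 448/5;  ∫_0^2 -14*x^3 dx = -56;
  ∫_0^2 2*x^2 dx = 16/3;  ∫_0^2 8*x dx = 16.
Sum: -64 + 448/5 − 56 + 16/3 + 16 = -136/15.
So LHS = -136/15.
∫_0^2 v(x) φ(x) dx = ∫_0^2 (-6*x^5 + 16*x^4 - 12*x^3 + 8*x^2) dx. Term by term:
  ∫_0^2 -6*x^5 dx = -64;  ∫_0^2 16*x^4 dx = 512/5;  ∫_0^2 -12*x^3 dx = -48;
  ∫_0^2 8*x^2 dx = 64/3.
Sum: -64 + 512/5 − 48 + 64/3 = 176/15.
So RHS = -∫_0^2 v(x) φ(x) dx = -176/15.
LHS − RHS = 8/3 ≠ 0, so the identity fails.
(For a valid weak derivative the identity must hold for EVERY test function, in particular this one. The failure shows v is NOT the weak derivative of u.)
Correct weak derivative would be u'(x) = 6*x**2 - 4*x + 2.


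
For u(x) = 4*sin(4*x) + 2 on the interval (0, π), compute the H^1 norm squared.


||u||_{H^1(0,π)}^2 = 140*π

u'(x) = 16*cos(4*x).
Expand u² and (u')² and integrate term by term on (0, π), using: for integers n ≥ 1, ∫_0^π sin²(nx) dx = ∫_0^π cos²(nx) dx = π/2; for n ≠ n', ∫_0^π sin(nx)sin(n'x) dx = ∫_0^π cos(nx)cos(n'x) dx = 0; and by product-to-sum, ∫_0^π sin(nx)cos(n'x) dx = ½∫_0^π [sin((n+n')x) + sin((n−n')x)] dx, which is 0 when n+n' is even and 2n/(n²−n'²) when n+n' is odd (it need not vanish on (0, π)). For the constant mode: ∫_0^π 1 dx = π, ∫_0^π cos(nx) dx = 0, ∫_0^π sin(nx) dx = (1−(−1)^n)/n.
  u² squared terms: (2)²·∫1 dx = 4·π = 4*π;  (4)²·∫sin(4x)² dx = 16·π/2 = 8*π.
  u² cross terms: 2·(2)·(4)·∫1·sin(4x) dx = 16·(0) = 0.
  So ∫_0^π u² dx = 4*π + 8*π + 0 = 12*π.
  (u')² squared terms: (16)²·∫cos(4x)² dx = 256·π/2 = 128*π.
  So ∫_0^π (u')² dx = 128*π.
||u||_{H^1}^2 = (12*π) + (128*π) = 140*π.


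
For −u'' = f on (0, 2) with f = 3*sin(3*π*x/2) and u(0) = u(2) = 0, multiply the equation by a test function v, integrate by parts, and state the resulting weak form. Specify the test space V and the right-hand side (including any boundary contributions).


V = H^1_0(0, 2) (so v(0) = v(2) = 0); weak form: ∫_0^2 u'v' dx = ∫_0^2 (3*sin(3*π*x/2)) v dx for all v ∈ V.

Multiply both sides by a test function v and integrate from 0 to 2:
  ∫_0^2 −u''(x) v(x) dx = ∫_0^2 f(x) v(x) dx.
Integrate the LHS by parts once:
  ∫_0^2 −u'' v dx = −[u'(x) v(x)]_0^2 + ∫_0^2 u'(x) v'(x) dx.
Thus ∫_0^2 u'(x) v'(x) dx = ∫_0^2 f(x) v(x) dx + [u'(x) v(x)]_0^2.
Choose V so that boundary terms are either known or forced to vanish.
u is Dirichlet: u(0) = u(2) = 0. Let V = H^1_0(0, 2); then v(0) = v(2) = 0, and [u' v]_0^2 = 0.
Weak formulation: find u (satisfying any essential BC) such that ∫_0^2 u'(x) v'(x) dx = ∫_0^2 f v dx for all v ∈ V.
Substituting f(x) = 3*sin(3*π*x/2), the right-hand side is ∫_0^2 (3*sin(3*π*x/2)) v dx.


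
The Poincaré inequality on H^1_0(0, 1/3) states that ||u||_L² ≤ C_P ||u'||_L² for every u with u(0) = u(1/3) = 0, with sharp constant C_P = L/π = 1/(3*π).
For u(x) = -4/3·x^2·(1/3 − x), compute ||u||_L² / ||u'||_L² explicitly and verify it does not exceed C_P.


||u||_L² / ||u'||_L² = sqrt(14)/42 < C_P = 1/(3*π).

u(x) = -4/3·x^2·(1/3 − x), so u'(x) = 4*x*(9*x - 2)/9.
u(x) = -4/3·x^2·(1/3 − x) vanishes at x = 0 and x = 1/3, so u ∈ H^1_0(0, 1/3). Differentiate via the product rule and integrate the resulting polynomials term by term.
  ∫_0^1/3 u² dx = ∫_0^1/3 (16*x^6/9 - 32*x^5/27 + 16*x^4/81) dx. Term by term:
    ∫_0^1/3 16*x^6/9 dx = 16/137781;  ∫_0^1/3 -32*x^5/27 dx = -16/59049;  ∫_0^1/3 16*x^4/81 dx = 16/98415.
  Sum: 16/137781 − 16/59049 + 16/98415 = 16/2066715.
  ∫_0^1/3 (u')² dx = ∫_0^1/3 (16*x^4 - 64*x^3/9 + 64*x^2/81) dx. Term by term:
    ∫_0^1/3 16*x^4 dx = 16/1215;  ∫_0^1/3 -64*x^3/9 dx = -16/729;  ∫_0^1/3 64*x^2/81 dx = 64/6561.
  Sum: 16/1215 − 16/729 + 64/6561 = 32/32805.
∫_0^1/3 u² dx = 16/2066715, so ||u||_L² = 4*sqrt(35)/8505.
∫_0^1/3 (u')² dx = 32/32805, so ||u'||_L² = 4*sqrt(10)/405.
Ratio ||u||_L² / ||u'||_L² = sqrt(14)/42.
Sharp Poincaré constant on H^1_0(0, 1/3) is C_P = L/π = 1/(3*π), achieved by sin(3*π·x).
A polynomial bump cannot attain the sharp Poincaré constant (only the first sine eigenfunction does), so the ratio is strictly less than C_P, consistent with ||u||_L² ≤ C_P ||u'||_L².


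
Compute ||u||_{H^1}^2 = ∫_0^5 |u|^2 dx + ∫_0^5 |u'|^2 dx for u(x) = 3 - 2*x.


||u||_{H^1}^2 = 245/3

The H^1 norm (squared) on an interval (0, L) is
  ||u||_{H^1}^2 = ∫_0^L u(x)^2 dx + ∫_0^L u'(x)^2 dx.
Compute u'(x) = -2.
Then u(x)^2 = 4*x**2 - 12*x + 9 and u'(x)^2 = 4.
Integrate each monomial from 0 to 5 using ∫_0^5 c·x^n dx = c·5^(n+1)/(n+1):
  ∫_0^5 u(x)^2 dx = ∫_0^5 (4*x^2 - 12*x + 9) dx. Term by term:
    ∫_0^5 4*x^2 dx = 500/3;  ∫_0^5 -12*x dx = -150;  ∫_0^5 9 dx = 45.
  Sum: 500/3 − 150 + 45 = 185/3.
  ∫_0^5 u'(x)^2 dx = ∫_0^5 (4) dx. Term by term:
    ∫_0^5 4 dx = 20.
Adding: ||u||_{H^1}^2 = 185/3 + 20 = 245/3.


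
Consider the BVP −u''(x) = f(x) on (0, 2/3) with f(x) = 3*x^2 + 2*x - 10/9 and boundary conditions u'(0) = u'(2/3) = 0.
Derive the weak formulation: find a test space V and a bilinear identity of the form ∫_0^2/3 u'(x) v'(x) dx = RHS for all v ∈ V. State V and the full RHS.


V = H^1(0, 2/3) (no boundary constraint on v; u is determined up to an additive constant); weak form: ∫_0^2/3 u'v' dx = ∫_0^2/3 (3*x^2 + 2*x - 10/9) v dx for all v ∈ V.

Multiply both sides by a test function v and integrate from 0 to 2/3:
  ∫_0^2/3 −u''(x) v(x) dx = ∫_0^2/3 f(x) v(x) dx.
Integrate the LHS by parts once:
  ∫_0^2/3 −u'' v dx = −[u'(x) v(x)]_0^2/3 + ∫_0^2/3 u'(x) v'(x) dx.
Thus ∫_0^2/3 u'(x) v'(x) dx = ∫_0^2/3 f(x) v(x) dx + [u'(x) v(x)]_0^2/3.
Choose V so that boundary terms are either known or forced to vanish.
u has homogeneous Neumann: u'(0) = u'(2/3) = 0. So [u' v]_0^2/3 = 0·v(2/3) − 0·v(0) = 0 for any v; take V = H^1(0, 2/3).
Weak formulation: find u (satisfying any essential BC) such that ∫_0^2/3 u'(x) v'(x) dx = ∫_0^2/3 f v dx for all v ∈ V (homogeneous Neumann, so boundary terms vanish).
Substituting f(x) = 3*x^2 + 2*x - 10/9, the right-hand side is ∫_0^2/3 (3*x^2 + 2*x - 10/9) v dx.
Compatibility check (pure Neumann): taking v ≡ 1 ∈ V gives 0 = ∫_0^2/3 f dx + (0) − (0), i.e. ∫_0^2/3 f dx must equal u'(0) − u'(2/3) = 0. Indeed ∫_0^2/3 (3*x^2 + 2*x - 10/9) dx = 0, so the data are compatible. The solution is then unique only up to an additive constant (fix it e.g. by requiring ∫_0^2/3 u dx = 0).


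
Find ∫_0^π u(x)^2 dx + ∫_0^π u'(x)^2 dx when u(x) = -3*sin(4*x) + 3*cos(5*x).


||u||_{H^1(0,π)}^2 = 416 + 387*π/2

u'(x) = -15*sin(5*x) - 12*cos(4*x).
Expand u² and (u')² and integrate term by term on (0, π), using: for integers n ≥ 1, ∫_0^π sin²(nx) dx = ∫_0^π cos²(nx) dx = π/2; for n ≠ n', ∫_0^π sin(nx)sin(n'x) dx = ∫_0^π cos(nx)cos(n'x) dx = 0; and by product-to-sum, ∫_0^π sin(nx)cos(n'x) dx = ½∫_0^π [sin((n+n')x) + sin((n−n')x)] dx, which is 0 when n+n' is even and 2n/(n²−n'²) when n+n' is odd (it need not vanish on (0, π)).
  u² squared terms: (-3)²·∫sin(4x)² dx = 9·π/2 = 9*π/2;  (3)²·∫cos(5x)² dx = 9·π/2 = 9*π/2.
  u² cross terms: 2·(-3)·(3)·∫sin(4x)·cos(5x) dx = -18·(-8/9) = 16.
  So ∫_0^π u² dx = 9*π/2 + 9*π/2 + 16 = 16 + 9*π.
  (u')² squared terms: (-15)²·∫sin(5x)² dx = 225·π/2 = 225*π/2;  (-12)²·∫cos(4x)² dx = 144·π/2 = 72*π.
  (u')² cross terms: 2·(-15)·(-12)·∫sin(5x)·cos(4x) dx = 360·(10/9) = 400.
  So ∫_0^π (u')² dx = 225*π/2 + 72*π + 400 = 400 + 369*π/2.
||u||_{H^1}^2 = (16 + 9*π) + (400 + 369*π/2) = 416 + 387*π/2.


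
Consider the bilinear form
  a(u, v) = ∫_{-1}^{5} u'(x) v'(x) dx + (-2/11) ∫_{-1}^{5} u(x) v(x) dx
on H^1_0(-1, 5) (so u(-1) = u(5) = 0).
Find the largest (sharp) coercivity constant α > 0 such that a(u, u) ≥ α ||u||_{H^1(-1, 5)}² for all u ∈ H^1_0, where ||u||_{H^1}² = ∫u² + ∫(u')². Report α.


α = (-72/11 + π^2)/(π^2 + 36)

Coercivity of a(·,·) on H^1_0(-1, 5) means a(u, u) ≥ α ||u||_{H^1}² for every u ∈ H^1_0.
The interval has length L = 6, and Poincaré/coercivity depend only on L. Here a(u, u) = ∫(u')² + (-2/11)·∫u².
Here c = -2/11 < 0 with |c| < (π/L)² = π^2/36, so coercivity still holds. The condition a(u,u) ≥ α||u||_{H^1}² reads (1−α)∫(u')² ≥ (α−c)∫u². Any admissible α is ≤ 1 (rapidly oscillating u have ∫u²/∫(u')² → 0), and α = 1 would force 0 ≥ (1−c)∫u², impossible since c < 1; so 1−α > 0. By the sharp Poincaré inequality on H^1_0 of an interval of length L, ∫(u')² ≥ (π/L)²∫u² with equality for the first sine mode sin(π(x−x₀)/L) (x₀ the left endpoint), so the inequality holds for all u iff (1−α)(π/L)² ≥ α − c, i.e. α ≤ ((π/L)² + c)/((π/L)² + 1) = (1 + c(L/π)²)/(1 + (L/π)²). (Direct route, valid since c ≤ 0: Poincaré gives c∫u² ≥ c(L/π)²∫(u')², so a(u,u) ≥ (1 + c(L/π)²)∫(u')², while ||u||_{H^1}² ≤ (1 + (L/π)²)∫(u')²; dividing yields the same α.) With (π/L)² = π^2/36 and c = -2/11, the largest admissible constant is α = ((π/L)² + c)/((π/L)² + 1).
Simplifying, α = (-72/11 + π^2)/(π^2 + 36).


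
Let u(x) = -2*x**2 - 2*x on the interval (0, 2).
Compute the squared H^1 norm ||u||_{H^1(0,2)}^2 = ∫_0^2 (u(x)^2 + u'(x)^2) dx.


||u||_{H^1}^2 = 2264/15

The H^1 norm (squared) on an interval (0, L) is
  ||u||_{H^1}^2 = ∫_0^L u(x)^2 dx + ∫_0^L u'(x)^2 dx.
Compute u'(x) = -4*x - 2.
Then u(x)^2 = 4*x**4 + 8*x**3 + 4*x**2 and u'(x)^2 = 16*x**2 + 16*x + 4.
Integrate each monomial from 0 to 2 using ∫_0^2 c·x^n dx = c·2^(n+1)/(n+1):
  ∫_0^2 u(x)^2 dx = ∫_0^2 (4*x^4 + 8*x^3 + 4*x^2) dx. Term by term:
    ∫_0^2 4*x^4 dx = 128/5;  ∫_0^2 8*x^3 dx = 32;  ∫_0^2 4*x^2 dx = 32/3.
  Sum: 128/5 + 32 + 32/3 = 1024/15.
  ∫_0^2 u'(x)^2 dx = ∫_0^2 (16*x^2 + 16*x + 4) dx. Term by term:
    ∫_0^2 16*x^2 dx = 128/3;  ∫_0^2 16*x dx = 32;  ∫_0^2 4 dx = 8.
  Sum: 128/3 + 32 + 8 = 248/3.
Adding: ||u||_{H^1}^2 = 1024/15 + 248/3 = 2264/15.


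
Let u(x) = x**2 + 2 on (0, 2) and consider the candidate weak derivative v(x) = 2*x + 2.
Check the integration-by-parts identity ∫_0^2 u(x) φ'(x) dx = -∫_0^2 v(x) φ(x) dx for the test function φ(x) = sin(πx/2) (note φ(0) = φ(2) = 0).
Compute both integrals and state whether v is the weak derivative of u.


LHS = -8/π, RHS = -16/π. No, v is not the weak derivative of u.

u(x) = x**2 + 2, classical derivative u'(x) = 2*x.
φ(x) = sin(πx/2), so φ'(x) = π*cos(π*x/2)/2.
Note φ(0) = φ(2) = 0, so the boundary term u·φ vanishes.
LHS = ∫_0^2 u(x) φ'(x) dx = ∫_0^2 (π*x^2*cos(π*x/2)/2 + π*cos(π*x/2)) dx. Term by term:
  ∫_0^2 π*cos(π*x/2) dx = 0;  ∫_0^2 π*x^2*cos(π*x/2)/2 dx = -8/π.
Sum: 0 − 8/π = -8/π.
So LHS = -8/π.
∫_0^2 v(x) φ(x) dx = ∫_0^2 (2*x*sin(π*x/2) + 2*sin(π*x/2)) dx. Term by term:
  ∫_0^2 2*sin(π*x/2) dx = 8/π;  ∫_0^2 2*x*sin(π*x/2) dx = 8/π.
Sum: 8/π + 8/π = 16/π.
So RHS = -∫_0^2 v(x) φ(x) dx = -16/π.
LHS − RHS = 8/π ≠ 0, so the identity fails.
(For a valid weak derivative the identity must hold for EVERY test function, in particular this one. The failure shows v is NOT the weak derivative of u.)
Correct weak derivative would be u'(x) = 2*x.


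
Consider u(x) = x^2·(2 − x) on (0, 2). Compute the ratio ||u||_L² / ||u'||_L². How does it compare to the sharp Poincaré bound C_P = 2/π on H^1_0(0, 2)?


||u||_L² / ||u'||_L² = sqrt(14)/7 < C_P = 2/π.

u(x) = x^2·(2 − x), so u'(x) = x*(4 - 3*x).
u(x) = x^2·(2 − x) vanishes at x = 0 and x = 2, so u ∈ H^1_0(0, 2). Differentiate via the product rule and integrate the resulting polynomials term by term.
  ∫_0^2 u² dx = ∫_0^2 (x^6 - 4*x^5 + 4*x^4) dx. Term by term:
    ∫_0^2 x^6 dx = 128/7;  ∫_0^2 -4*x^5 dx = -128/3;  ∫_0^2 4*x^4 dx = 128/5.
  Sum: 128/7 − 128/3 + 128/5 = 128/105.
  ∫_0^2 (u')² dx = ∫_0^2 (9*x^4 - 24*x^3 + 16*x^2) dx. Term by term:
    ∫_0^2 9*x^4 dx = 288/5;  ∫_0^2 -24*x^3 dx = -96;  ∫_0^2 16*x^2 dx = 128/3.
  Sum: 288/5 − 96 + 128/3 = 64/15.
∫_0^2 u² dx = 128/105, so ||u||_L² = 8*sqrt(210)/105.
∫_0^2 (u')² dx = 64/15, so ||u'||_L² = 8*sqrt(15)/15.
Ratio ||u||_L² / ||u'||_L² = sqrt(14)/7.
Sharp Poincaré constant on H^1_0(0, 2) is C_P = L/π = 2/π, achieved by sin(π/2·x).
A polynomial bump cannot attain the sharp Poincaré constant (only the first sine eigenfunction does), so the ratio is strictly less than C_P, consistent with ||u||_L² ≤ C_P ||u'||_L².


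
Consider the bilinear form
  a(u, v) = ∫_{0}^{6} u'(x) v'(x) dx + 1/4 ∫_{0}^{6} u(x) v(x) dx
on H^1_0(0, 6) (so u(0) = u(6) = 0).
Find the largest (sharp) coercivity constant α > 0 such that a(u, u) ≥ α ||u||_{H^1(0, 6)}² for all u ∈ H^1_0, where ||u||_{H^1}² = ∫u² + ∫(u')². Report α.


α = (9 + π^2)/(π^2 + 36)

Coercivity of a(·,·) on H^1_0(0, 6) means a(u, u) ≥ α ||u||_{H^1}² for every u ∈ H^1_0.
The interval has length L = 6, and Poincaré/coercivity depend only on L. Here a(u, u) = ∫(u')² + (1/4)·∫u².
Here 0 < c = 1/4 < 1. The condition a(u,u) ≥ α||u||_{H^1}² reads (1−α)∫(u')² ≥ (α−c)∫u². Any admissible α is ≤ 1 (rapidly oscillating u have ∫u²/∫(u')² → 0), and α = 1 would force 0 ≥ (1−c)∫u², impossible since c < 1; so 1−α > 0. By the sharp Poincaré inequality on H^1_0 of an interval of length L, ∫(u')² ≥ (π/L)²∫u² with equality for the first sine mode sin(π(x−x₀)/L) (x₀ the left endpoint), so the inequality holds for all u iff (1−α)(π/L)² ≥ α − c, i.e. α ≤ ((π/L)² + c)/((π/L)² + 1) = (1 + c(L/π)²)/(1 + (L/π)²). With (π/L)² = π^2/36 and c = 1/4, the largest admissible constant is α = ((π/L)² + c)/((π/L)² + 1).
Simplifying, α = (9 + π^2)/(π^2 + 36).


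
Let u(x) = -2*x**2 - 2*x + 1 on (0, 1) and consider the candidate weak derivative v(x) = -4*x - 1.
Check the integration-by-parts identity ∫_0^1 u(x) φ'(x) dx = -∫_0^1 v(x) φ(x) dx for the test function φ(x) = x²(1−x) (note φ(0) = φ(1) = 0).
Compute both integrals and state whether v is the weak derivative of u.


LHS = 11/30, RHS = 17/60. No, v is not the weak derivative of u.

u(x) = -2*x**2 - 2*x + 1, classical derivative u'(x) = -4*x - 2.
φ(x) = x²(1−x), so φ'(x) = x*(2 - 3*x).
Note φ(0) = φ(1) = 0, so the boundary term u·φ vanishes.
LHS = ∫_0^1 u(x) φ'(x) dx = ∫_0^1 (6*x^4 + 2*x^3 - 7*x^2 + 2*x) dx. Term by term:
  ∫_0^1 6*x^4 dx = 6/5;  ∫_0^1 2*x^3 dx = 1/2;  ∫_0^1 -7*x^2 dx = -7/3;
  ∫_0^1 2*x dx = 1.
Sum: 6/5 + 1/2 − 7/3 + 1 = 11/30.
So LHS = 11/30.
∫_0^1 v(x) φ(x) dx = ∫_0^1 (4*x^4 - 3*x^3 - x^2) dx. Term by term:
  ∫_0^1 4*x^4 dx = 4/5;  ∫_0^1 -3*x^3 dx = -3/4;  ∫_0^1 -x^2 dx = -1/3.
Sum: 4/5 − 3/4 − 1/3 = -17/60.
So RHS = -∫_0^1 v(x) φ(x) dx = 17/60.
LHS − RHS = 1/12 ≠ 0, so the identity fails.
(For a valid weak derivative the identity must hold for EVERY test function, in particular this one. The failure shows v is NOT the weak derivative of u.)
Correct weak derivative would be u'(x) = -4*x - 2.


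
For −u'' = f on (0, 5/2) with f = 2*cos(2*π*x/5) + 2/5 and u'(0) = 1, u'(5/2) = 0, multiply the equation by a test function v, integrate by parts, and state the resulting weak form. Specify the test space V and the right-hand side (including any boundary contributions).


V = H^1(0, 5/2) (v unrestricted at boundary; u is determined up to an additive constant); weak form: ∫_0^5/2 u'v' dx = ∫_0^5/2 (2*cos(2*π*x/5) + 2/5) v dx − v(0) for all v ∈ V.

Multiply both sides by a test function v and integrate from 0 to 5/2:
  ∫_0^5/2 −u''(x) v(x) dx = ∫_0^5/2 f(x) v(x) dx.
Integrate the LHS by parts once:
  ∫_0^5/2 −u'' v dx = −[u'(x) v(x)]_0^5/2 + ∫_0^5/2 u'(x) v'(x) dx.
Thus ∫_0^5/2 u'(x) v'(x) dx = ∫_0^5/2 f(x) v(x) dx + [u'(x) v(x)]_0^5/2.
Choose V so that boundary terms are either known or forced to vanish.
u has inhomogeneous Neumann u'(0) = 1, u'(5/2) = 0. [u' v]_0^5/2 = (0)·v(5/2) − (1)·v(0) = − v(0). Take V = H^1(0, 5/2); boundary term becomes part of RHS.
Weak formulation: find u (satisfying any essential BC) such that ∫_0^5/2 u'(x) v'(x) dx = ∫_0^5/2 f v dx − v(0) for all v ∈ V (Neumann data are natural BCs: they enter the RHS as boundary terms).
Substituting f(x) = 2*cos(2*π*x/5) + 2/5, the right-hand side is ∫_0^5/2 (2*cos(2*π*x/5) + 2/5) v dx − v(0).
Compatibility check (pure Neumann): taking v ≡ 1 ∈ V gives 0 = ∫_0^5/2 f dx + (0) − (1), i.e. ∫_0^5/2 f dx must equal u'(0) − u'(5/2) = 1. Indeed ∫_0^5/2 (2*cos(2*π*x/5) + 2/5) dx = 1, so the data are compatible. The solution is then unique only up to an additive constant (fix it e.g. by requiring ∫_0^5/2 u dx = 0).


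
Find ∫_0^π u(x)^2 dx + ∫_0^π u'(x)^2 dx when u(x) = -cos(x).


||u||_{H^1(0,π)}^2 = π

u'(x) = sin(x).
Expand u² and (u')² and integrate term by term on (0, π), using: for integers n ≥ 1, ∫_0^π sin²(nx) dx = ∫_0^π cos²(nx) dx = π/2; for n ≠ n', ∫_0^π sin(nx)sin(n'x) dx = ∫_0^π cos(nx)cos(n'x) dx = 0; and by product-to-sum, ∫_0^π sin(nx)cos(n'x) dx = ½∫_0^π [sin((n+n')x) + sin((n−n')x)] dx, which is 0 when n+n' is even and 2n/(n²−n'²) when n+n' is odd (it need not vanish on (0, π)).
  u² squared terms: (-1)²·∫cos(x)² dx = 1·π/2 = π/2.
  So ∫_0^π u² dx = π/2.
  (u')² squared terms: (1)²·∫sin(x)² dx = 1·π/2 = π/2.
  So ∫_0^π (u')² dx = π/2.
||u||_{H^1}^2 = (π/2) + (π/2) = π.


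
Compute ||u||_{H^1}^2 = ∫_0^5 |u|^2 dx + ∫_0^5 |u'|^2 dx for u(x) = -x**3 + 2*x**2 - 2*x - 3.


||u||_{H^1}^2 = 342505/42

The H^1 norm (squared) on an interval (0, L) is
  ||u||_{H^1}^2 = ∫_0^L u(x)^2 dx + ∫_0^L u'(x)^2 dx.
Compute u'(x) = -3*x**2 + 4*x - 2.
Then u(x)^2 = x**6 - 4*x**5 + 8*x**4 - 2*x**3 - 8*x**2 + 12*x + 9 and u'(x)^2 = 9*x**4 - 24*x**3 + 28*x**2 - 16*x + 4.
Integrate each monomial from 0 to 5 using ∫_0^5 c·x^n dx = c·5^(n+1)/(n+1):
  ∫_0^5 u(x)^2 dx = ∫_0^5 (x^6 - 4*x^5 + 8*x^4 - 2*x^3 - 8*x^2 + 12*x + 9) dx. Term by term:
    ∫_0^5 x^6 dx = 78125/7;  ∫_0^5 -4*x^5 dx = -31250/3;  ∫_0^5 8*x^4 dx = 5000;
    ∫_0^5 -2*x^3 dx = -625/2;  ∫_0^5 -8*x^2 dx = -1000/3;  ∫_0^5 12*x dx = 150;
    ∫_0^5 9 dx = 45.
  Sum: 78125/7 − 31250/3 + 5000 − 625/2 − 1000/3 + 150 + 45 = 74105/14.
  ∫_0^5 u'(x)^2 dx = ∫_0^5 (9*x^4 - 24*x^3 + 28*x^2 - 16*x + 4) dx. Term by term:
    ∫_0^5 9*x^4 dx = 5625;  ∫_0^5 -24*x^3 dx = -3750;  ∫_0^5 28*x^2 dx = 3500/3;
    ∫_0^5 -16*x dx = -200;  ∫_0^5 4 dx = 20.
  Sum: 5625 − 3750 + 3500/3 − 200 + 20 = 8585/3.
Adding: ||u||_{H^1}^2 = 74105/14 + 8585/3 = 342505/42.


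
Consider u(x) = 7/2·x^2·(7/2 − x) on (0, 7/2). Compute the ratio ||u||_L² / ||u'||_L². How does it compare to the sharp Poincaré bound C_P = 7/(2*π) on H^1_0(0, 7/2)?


||u||_L² / ||u'||_L² = sqrt(14)/4 < C_P = 7/(2*π).

u(x) = 7/2·x^2·(7/2 − x), so u'(x) = 7*x*(7 - 3*x)/2.
u(x) = 7/2·x^2·(7/2 − x) vanishes at x = 0 and x = 7/2, so u ∈ H^1_0(0, 7/2). Differentiate via the product rule and integrate the resulting polynomials term by term.
  ∫_0^7/2 u² dx = ∫_0^7/2 (49*x^6/4 - 343*x^5/4 + 2401*x^4/16) dx. Term by term:
    ∫_0^7/2 49*x^6/4 dx = 5764801/512;  ∫_0^7/2 -343*x^5/4 dx = -40353607/1536;  ∫_0^7/2 2401*x^4/16 dx = 40353607/2560.
  Sum: 5764801/512 − 40353607/1536 + 40353607/2560 = 5764801/7680.
  ∫_0^7/2 (u')² dx = ∫_0^7/2 (441*x^4/4 - 1029*x^3/2 + 2401*x^2/4) dx. Term by term:
    ∫_0^7/2 441*x^4/4 dx = 7411887/640;  ∫_0^7/2 -1029*x^3/2 dx = -2470629/128;  ∫_0^7/2 2401*x^2/4 dx = 823543/96.
  Sum: 7411887/640 − 2470629/128 + 823543/96 = 823543/960.
∫_0^7/2 u² dx = 5764801/7680, so ||u||_L² = 2401*sqrt(30)/480.
∫_0^7/2 (u')² dx = 823543/960, so ||u'||_L² = 343*sqrt(105)/120.
Ratio ||u||_L² / ||u'||_L² = sqrt(14)/4.
Sharp Poincaré constant on H^1_0(0, 7/2) is C_P = L/π = 7/(2*π), achieved by sin(2*π/7·x).
A polynomial bump cannot attain the sharp Poincaré constant (only the first sine eigenfunction does), so the ratio is strictly less than C_P, consistent with ||u||_L² ≤ C_P ||u'||_L².


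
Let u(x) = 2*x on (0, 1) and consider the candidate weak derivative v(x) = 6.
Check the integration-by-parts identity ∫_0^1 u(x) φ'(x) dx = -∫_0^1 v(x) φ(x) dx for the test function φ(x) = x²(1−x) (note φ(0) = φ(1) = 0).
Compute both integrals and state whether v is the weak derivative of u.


LHS = -1/6, RHS = -1/2. No, v is not the weak derivative of u.

u(x) = 2*x, classical derivative u'(x) = 2.
φ(x) = x²(1−x), so φ'(x) = x*(2 - 3*x).
Note φ(0) = φ(1) = 0, so the boundary term u·φ vanishes.
LHS = ∫_0^1 u(x) φ'(x) dx = ∫_0^1 (-6*x^3 + 4*x^2) dx. Term by term:
  ∫_0^1 -6*x^3 dx = -3/2;  ∫_0^1 4*x^2 dx = 4/3.
Sum: -3/2 + 4/3 = -1/6.
So LHS = -1/6.
∫_0^1 v(x) φ(x) dx = ∫_0^1 (-6*x^3 + 6*x^2) dx. Term by term:
  ∫_0^1 -6*x^3 dx = -3/2;  ∫_0^1 6*x^2 dx = 2.
Sum: -3/2 + 2 = 1/2.
So RHS = -∫_0^1 v(x) φ(x) dx = -1/2.
LHS − RHS = 1/3 ≠ 0, so the identity fails.
(For a valid weak derivative the identity must hold for EVERY test function, in particular this one. The failure shows v is NOT the weak derivative of u.)
Correct weak derivative would be u'(x) = 2.


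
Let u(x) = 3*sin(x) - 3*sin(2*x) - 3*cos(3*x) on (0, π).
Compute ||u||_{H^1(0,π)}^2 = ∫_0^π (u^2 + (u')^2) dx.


||u||_{H^1(0,π)}^2 = -144 + 153*π/2

u'(x) = 9*sin(3*x) + 3*cos(x) - 6*cos(2*x).
Expand u² and (u')² and integrate term by term on (0, π), using: for integers n ≥ 1, ∫_0^π sin²(nx) dx = ∫_0^π cos²(nx) dx = π/2; for n ≠ n', ∫_0^π sin(nx)sin(n'x) dx = ∫_0^π cos(nx)cos(n'x) dx = 0; and by product-to-sum, ∫_0^π sin(nx)cos(n'x) dx = ½∫_0^π [sin((n+n')x) + sin((n−n')x)] dx, which is 0 when n+n' is even and 2n/(n²−n'²) when n+n' is odd (it need not vanish on (0, π)).
  u² squared terms: (-3)²·∫cos(3x)² dx = 9·π/2 = 9*π/2;  (-3)²·∫sin(2x)² dx = 9·π/2 = 9*π/2;  (3)²·∫sin(x)² dx = 9·π/2 = 9*π/2.
  u² cross terms: 2·(-3)·(-3)·∫cos(3x)·sin(2x) dx = 18·(-4/5) = -72/5;  2·(-3)·(3)·∫cos(3x)·sin(x) dx = -18·(0) = 0;  2·(-3)·(3)·∫sin(2x)·sin(x) dx = -18·(0) = 0.
  So ∫_0^π u² dx = 9*π/2 + 9*π/2 + 9*π/2 − 72/5 + 0 + 0 = -72/5 + 27*π/2.
  (u')² squared terms: (-6)²·∫cos(2x)² dx = 36·π/2 = 18*π;  (3)²·∫cos(x)² dx = 9·π/2 = 9*π/2;  (9)²·∫sin(3x)² dx = 81·π/2 = 81*π/2.
  (u')² cross terms: 2·(-6)·(3)·∫cos(2x)·cos(x) dx = -36·(0) = 0;  2·(-6)·(9)·∫cos(2x)·sin(3x) dx = -108·(6/5) = -648/5;  2·(3)·(9)·∫cos(x)·sin(3x) dx = 54·(0) = 0.
  So ∫_0^π (u')² dx = 18*π + 9*π/2 + 81*π/2 + 0 − 648/5 + 0 = -648/5 + 63*π.
||u||_{H^1}^2 = (-72/5 + 27*π/2) + (-648/5 + 63*π) = -144 + 153*π/2.


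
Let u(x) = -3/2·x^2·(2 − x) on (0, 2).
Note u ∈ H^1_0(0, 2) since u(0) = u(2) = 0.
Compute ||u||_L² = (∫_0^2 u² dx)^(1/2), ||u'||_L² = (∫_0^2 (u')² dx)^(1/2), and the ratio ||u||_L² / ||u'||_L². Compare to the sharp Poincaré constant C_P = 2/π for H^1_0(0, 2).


||u||_L² / ||u'||_L² = sqrt(14)/7 < C_P = 2/π.

u(x) = -3/2·x^2·(2 − x), so u'(x) = 3*x*(3*x - 4)/2.
u(x) = -3/2·x^2·(2 − x) vanishes at x = 0 and x = 2, so u ∈ H^1_0(0, 2). Differentiate via the product rule and integrate the resulting polynomials term by term.
  ∫_0^2 u² dx = ∫_0^2 (9*x^6/4 - 9*x^5 + 9*x^4) dx. Term by term:
    ∫_0^2 9*x^6/4 dx = 288/7;  ∫_0^2 -9*x^5 dx = -96;  ∫_0^2 9*x^4 dx = 288/5.
  Sum: 288/7 − 96 + 288/5 = 96/35.
  ∫_0^2 (u')² dx = ∫_0^2 (81*x^4/4 - 54*x^3 + 36*x^2) dx. Term by term:
    ∫_0^2 81*x^4/4 dx = 648/5;  ∫_0^2 -54*x^3 dx = -216;  ∫_0^2 36*x^2 dx = 96.
  Sum: 648/5 − 216 + 96 = 48/5.
∫_0^2 u² dx = 96/35, so ||u||_L² = 4*sqrt(210)/35.
∫_0^2 (u')² dx = 48/5, so ||u'||_L² = 4*sqrt(15)/5.
Ratio ||u||_L² / ||u'||_L² = sqrt(14)/7.
Sharp Poincaré constant on H^1_0(0, 2) is C_P = L/π = 2/π, achieved by sin(π/2·x).
A polynomial bump cannot attain the sharp Poincaré constant (only the first sine eigenfunction does), so the ratio is strictly less than C_P, consistent with ||u||_L² ≤ C_P ||u'||_L².


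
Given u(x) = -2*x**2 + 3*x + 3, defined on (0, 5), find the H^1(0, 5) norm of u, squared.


||u||_{H^1}^2 = 3545/3

The H^1 norm (squared) on an interval (0, L) is
  ||u||_{H^1}^2 = ∫_0^L u(x)^2 dx + ∫_0^L u'(x)^2 dx.
Compute u'(x) = 3 - 4*x.
Then u(x)^2 = 4*x**4 - 12*x**3 - 3*x**2 + 18*x + 9 and u'(x)^2 = 16*x**2 - 24*x + 9.
Integrate each monomial from 0 to 5 using ∫_0^5 c·x^n dx = c·5^(n+1)/(n+1):
  ∫_0^5 u(x)^2 dx = ∫_0^5 (4*x^4 - 12*x^3 - 3*x^2 + 18*x + 9) dx. Term by term:
    ∫_0^5 4*x^4 dx = 2500;  ∫_0^5 -12*x^3 dx = -1875;  ∫_0^5 -3*x^2 dx = -125;
    ∫_0^5 18*x dx = 225;  ∫_0^5 9 dx = 45.
  Sum: 2500 − 1875 − 125 + 225 + 45 = 770.
  ∫_0^5 u'(x)^2 dx = ∫_0^5 (16*x^2 - 24*x + 9) dx. Term by term:
    ∫_0^5 16*x^2 dx = 2000/3;  ∫_0^5 -24*x dx = -300;  ∫_0^5 9 dx = 45.
  Sum: 2000/3 − 300 + 45 = 1235/3.
Adding: ||u||_{H^1}^2 = 770 + 1235/3 = 3545/3.


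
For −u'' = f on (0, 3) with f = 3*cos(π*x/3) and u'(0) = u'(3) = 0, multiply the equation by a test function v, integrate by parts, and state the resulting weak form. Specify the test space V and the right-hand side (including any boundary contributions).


V = H^1(0, 3) (no boundary constraint on v; u is determined up to an additive constant); weak form: ∫_0^3 u'v' dx = ∫_0^3 (3*cos(π*x/3)) v dx for all v ∈ V.

Multiply both sides by a test function v and integrate from 0 to 3:
  ∫_0^3 −u''(x) v(x) dx = ∫_0^3 f(x) v(x) dx.
Integrate the LHS by parts once:
  ∫_0^3 −u'' v dx = −[u'(x) v(x)]_0^3 + ∫_0^3 u'(x) v'(x) dx.
Thus ∫_0^3 u'(x) v'(x) dx = ∫_0^3 f(x) v(x) dx + [u'(x) v(x)]_0^3.
Choose V so that boundary terms are either known or forced to vanish.
u has homogeneous Neumann: u'(0) = u'(3) = 0. So [u' v]_0^3 = 0·v(3) − 0·v(0) = 0 for any v; take V = H^1(0, 3).
Weak formulation: find u (satisfying any essential BC) such that ∫_0^3 u'(x) v'(x) dx = ∫_0^3 f v dx for all v ∈ V (homogeneous Neumann, so boundary terms vanish).
Substituting f(x) = 3*cos(π*x/3), the right-hand side is ∫_0^3 (3*cos(π*x/3)) v dx.
Compatibility check (pure Neumann): taking v ≡ 1 ∈ V gives 0 = ∫_0^3 f dx + (0) − (0), i.e. ∫_0^3 f dx must equal u'(0) − u'(3) = 0. Indeed ∫_0^3 (3*cos(π*x/3)) dx = 0, so the data are compatible. The solution is then unique only up to an additive constant (fix it e.g. by requiring ∫_0^3 u dx = 0).


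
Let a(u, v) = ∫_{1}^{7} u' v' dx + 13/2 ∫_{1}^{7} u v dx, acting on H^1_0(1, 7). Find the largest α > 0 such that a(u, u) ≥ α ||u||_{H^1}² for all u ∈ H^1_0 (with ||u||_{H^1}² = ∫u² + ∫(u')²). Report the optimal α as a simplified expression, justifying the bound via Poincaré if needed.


α = 1

Coercivity of a(·,·) on H^1_0(1, 7) means a(u, u) ≥ α ||u||_{H^1}² for every u ∈ H^1_0.
The interval has length L = 6, and Poincaré/coercivity depend only on L. Here a(u, u) = ∫(u')² + (13/2)·∫u².
Here c = 13/2 ≥ 1, so a(u,u) = ∫(u')² + c∫u² ≥ ∫(u')² + ∫u² = ||u||_{H^1}², i.e. α = 1 works. No larger α is possible: a(u,u) ≥ α||u||_{H^1}² means (1−α)∫(u')² ≥ (α−c)∫u², and for the modes u_n = sin(nπ(x−x₀)/L) (x₀ the left endpoint) one has ∫u_n²/∫(u_n')² = (L/(nπ))² → 0, so a(u_n,u_n)/||u_n||_{H^1}² → 1. Hence the optimal constant is α = 1.
Therefore α = 1.
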